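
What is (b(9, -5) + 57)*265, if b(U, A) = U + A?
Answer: 16165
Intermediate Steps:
b(U, A) = A + U
(b(9, -5) + 57)*265 = ((-5 + 9) + 57)*265 = (4 + 57)*265 = 61*265 = 16165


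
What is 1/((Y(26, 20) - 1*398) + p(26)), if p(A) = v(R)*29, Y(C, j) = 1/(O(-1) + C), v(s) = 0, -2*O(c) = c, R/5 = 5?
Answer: -53/21092 ≈ -0.0025128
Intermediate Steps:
R = 25 (R = 5*5 = 25)
O(c) = -c/2
Y(C, j) = 1/(½ + C) (Y(C, j) = 1/(-½*(-1) + C) = 1/(½ + C))
p(A) = 0 (p(A) = 0*29 = 0)
1/((Y(26, 20) - 1*398) + p(26)) = 1/((2/(1 + 2*26) - 1*398) + 0) = 1/((2/(1 + 52) - 398) + 0) = 1/((2/53 - 398) + 0) = 1/(-21092/53 + 0) = 1/(-21092/53) = -53/21092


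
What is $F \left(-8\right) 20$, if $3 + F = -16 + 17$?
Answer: $320$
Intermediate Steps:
$F = -2$ ($F = -3 + \left(-16 + 17\right) = -3 + 1 = -2$)
$F \left(-8\right) 20 = \left(-2\right) \left(-8\right) 20 = 16 \cdot 20 = 320$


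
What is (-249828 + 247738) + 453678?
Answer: 451588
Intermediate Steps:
(-249828 + 247738) + 453678 = -2090 + 453678 = 451588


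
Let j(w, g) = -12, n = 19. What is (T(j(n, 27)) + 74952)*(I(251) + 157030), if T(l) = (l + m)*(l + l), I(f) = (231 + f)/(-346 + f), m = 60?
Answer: 220180351680/19 ≈ 1.1588e+10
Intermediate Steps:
I(f) = (231 + f)/(-346 + f)
T(l) = 2*l*(60 + l) (T(l) = (l + 60)*(l + l) = (60 + l)*(2*l) = 2*l*(60 + l))
(T(j(n, 27)) + 74952)*(I(251) + 157030) = (2*(-12)*(60 - 12) + 74952)*((231 + 251)/(-346 + 251) + 157030) = (2*(-12)*48 + 74952)*(482/(-95) + 157030) = (-1152 + 74952)*(-1/95*482 + 157030) = 73800*(-482/95 + 157030) = 73800*(14917368/95) = 220180351680/19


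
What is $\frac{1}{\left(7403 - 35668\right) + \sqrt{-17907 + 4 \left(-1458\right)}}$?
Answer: $- \frac{28265}{798933964} - \frac{i \sqrt{23739}}{798933964} \approx -3.5378 \cdot 10^{-5} - 1.9285 \cdot 10^{-7} i$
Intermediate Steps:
$\frac{1}{\left(7403 - 35668\right) + \sqrt{-17907 + 4 \left(-1458\right)}} = \frac{1}{-28265 + \sqrt{-17907 - 5832}} = \frac{1}{-28265 + \sqrt{-23739}} = \frac{1}{-28265 + i \sqrt{23739}}$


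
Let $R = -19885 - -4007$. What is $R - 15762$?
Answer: $-31640$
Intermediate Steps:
$R = -15878$ ($R = -19885 + 4007 = -15878$)
$R - 15762 = -15878 - 15762 = -31640$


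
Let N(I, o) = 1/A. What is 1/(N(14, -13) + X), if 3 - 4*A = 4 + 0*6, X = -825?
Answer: -1/829 ≈ -0.0012063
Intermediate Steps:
A = -1/4 (A = 3/4 - (4 + 0*6)/4 = 3/4 - (4 + 0)/4 = 3/4 - 1/4*4 = 3/4 - 1 = -1/4 ≈ -0.25000)
N(I, o) = -4 (N(I, o) = 1/(-1/4) = -4)
1/(N(14, -13) + X) = 1/(-4 - 825) = 1/(-829) = -1/829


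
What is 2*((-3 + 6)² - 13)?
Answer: -8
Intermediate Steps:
2*((-3 + 6)² - 13) = 2*(3² - 13) = 2*(9 - 13) = 2*(-4) = -8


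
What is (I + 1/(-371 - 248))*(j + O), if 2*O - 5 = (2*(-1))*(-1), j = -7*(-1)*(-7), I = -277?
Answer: 7801612/619 ≈ 12604.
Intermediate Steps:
j = -49 (j = 7*(-7) = -49)
O = 7/2 (O = 5/2 + ((2*(-1))*(-1))/2 = 5/2 + (-2*(-1))/2 = 5/2 + (1/2)*2 = 5/2 + 1 = 7/2 ≈ 3.5000)
(I + 1/(-371 - 248))*(j + O) = (-277 + 1/(-371 - 248))*(-49 + 7/2) = (-277 + 1/(-619))*(-91/2) = (-277 - 1/619)*(-91/2) = -171464/619*(-91/2) = 7801612/619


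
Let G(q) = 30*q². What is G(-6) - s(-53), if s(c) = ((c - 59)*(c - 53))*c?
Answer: 630296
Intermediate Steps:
s(c) = c*(-59 + c)*(-53 + c) (s(c) = ((-59 + c)*(-53 + c))*c = c*(-59 + c)*(-53 + c))
G(-6) - s(-53) = 30*(-6)² - (-53)*(3127 + (-53)² - 112*(-53)) = 30*36 - (-53)*(3127 + 2809 + 5936) = 1080 - (-53)*11872 = 1080 - 1*(-629216) = 1080 + 629216 = 630296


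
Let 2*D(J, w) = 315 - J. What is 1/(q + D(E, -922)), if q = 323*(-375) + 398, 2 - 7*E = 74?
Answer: -14/1687901 ≈ -8.2943e-6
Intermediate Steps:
E = -72/7 (E = 2/7 - ⅐*74 = 2/7 - 74/7 = -72/7 ≈ -10.286)
D(J, w) = 315/2 - J/2 (D(J, w) = (315 - J)/2 = 315/2 - J/2)
q = -120727 (q = -121125 + 398 = -120727)
1/(q + D(E, -922)) = 1/(-120727 + (315/2 - ½*(-72/7))) = 1/(-120727 + (315/2 + 36/7)) = 1/(-120727 + 2277/14) = 1/(-1687901/14) = -14/1687901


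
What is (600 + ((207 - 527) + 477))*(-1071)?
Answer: -810747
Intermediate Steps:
(600 + ((207 - 527) + 477))*(-1071) = (600 + (-320 + 477))*(-1071) = (600 + 157)*(-1071) = 757*(-1071) = -810747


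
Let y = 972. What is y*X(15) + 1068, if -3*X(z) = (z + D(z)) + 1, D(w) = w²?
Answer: -77016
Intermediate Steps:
X(z) = -⅓ - z/3 - z²/3 (X(z) = -((z + z²) + 1)/3 = -(1 + z + z²)/3 = -⅓ - z/3 - z²/3)
y*X(15) + 1068 = 972*(-⅓ - ⅓*15 - ⅓*15²) + 1068 = 972*(-⅓ - 5 - ⅓*225) + 1068 = 972*(-⅓ - 5 - 75) + 1068 = 972*(-241/3) + 1068 = -78084 + 1068 = -77016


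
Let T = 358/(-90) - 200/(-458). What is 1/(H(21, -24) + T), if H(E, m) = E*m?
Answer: -10305/5230211 ≈ -0.0019703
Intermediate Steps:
T = -36491/10305 (T = 358*(-1/90) - 200*(-1/458) = -179/45 + 100/229 = -36491/10305 ≈ -3.5411)
1/(H(21, -24) + T) = 1/(21*(-24) - 36491/10305) = 1/(-504 - 36491/10305) = 1/(-5230211/10305) = -10305/5230211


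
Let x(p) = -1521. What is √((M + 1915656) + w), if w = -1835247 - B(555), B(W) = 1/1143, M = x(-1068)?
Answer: √11451460841/381 ≈ 280.87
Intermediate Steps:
M = -1521
B(W) = 1/1143
w = -2097687322/1143 (w = -1835247 - 1*1/1143 = -1835247 - 1/1143 = -2097687322/1143 ≈ -1.8352e+6)
√((M + 1915656) + w) = √((-1521 + 1915656) - 2097687322/1143) = √(1914135 - 2097687322/1143) = √(90168983/1143) = √11451460841/381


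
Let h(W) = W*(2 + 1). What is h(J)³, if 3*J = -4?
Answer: -64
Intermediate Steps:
J = -4/3 (J = (⅓)*(-4) = -4/3 ≈ -1.3333)
h(W) = 3*W (h(W) = W*3 = 3*W)
h(J)³ = (3*(-4/3))³ = (-4)³ = -64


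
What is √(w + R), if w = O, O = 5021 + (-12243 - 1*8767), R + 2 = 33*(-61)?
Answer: 2*I*√4501 ≈ 134.18*I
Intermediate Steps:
R = -2015 (R = -2 + 33*(-61) = -2 - 2013 = -2015)
O = -15989 (O = 5021 + (-12243 - 8767) = 5021 - 21010 = -15989)
w = -15989
√(w + R) = √(-15989 - 2015) = √(-18004) = 2*I*√4501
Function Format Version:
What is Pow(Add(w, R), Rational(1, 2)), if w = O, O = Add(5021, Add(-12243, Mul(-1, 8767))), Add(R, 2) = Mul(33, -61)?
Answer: Mul(2, I, Pow(4501, Rational(1, 2))) ≈ Mul(134.18, I)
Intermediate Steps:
R = -2015 (R = Add(-2, Mul(33, -61)) = Add(-2, -2013) = -2015)
O = -15989 (O = Add(5021, Add(-12243, -8767)) = Add(5021, -21010) = -15989)
w = -15989
Pow(Add(w, R), Rational(1, 2)) = Pow(Add(-15989, -2015), Rational(1, 2)) = Pow(-18004, Rational(1, 2)) = Mul(2, I, Pow(4501, Rational(1, 2)))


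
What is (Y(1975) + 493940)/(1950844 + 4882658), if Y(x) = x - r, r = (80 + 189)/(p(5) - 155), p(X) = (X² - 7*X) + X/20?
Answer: 326809061/4503277818 ≈ 0.072571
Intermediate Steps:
p(X) = X² - 139*X/20 (p(X) = (X² - 7*X) + X*(1/20) = (X² - 7*X) + X/20 = X² - 139*X/20)
r = -1076/659 (r = (80 + 189)/((1/20)*5*(-139 + 20*5) - 155) = 269/((1/20)*5*(-139 + 100) - 155) = 269/((1/20)*5*(-39) - 155) = 269/(-39/4 - 155) = 269/(-659/4) = 269*(-4/659) = -1076/659 ≈ -1.6328)
Y(x) = 1076/659 + x (Y(x) = x - 1*(-1076/659) = x + 1076/659 = 1076/659 + x)
(Y(1975) + 493940)/(1950844 + 4882658) = ((1076/659 + 1975) + 493940)/(1950844 + 4882658) = (1302601/659 + 493940)/6833502 = (326809061/659)*(1/6833502) = 326809061/4503277818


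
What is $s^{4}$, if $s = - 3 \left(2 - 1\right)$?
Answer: $81$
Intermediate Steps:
$s = -3$ ($s = \left(-3\right) 1 = -3$)
$s^{4} = \left(-3\right)^{4} = 81$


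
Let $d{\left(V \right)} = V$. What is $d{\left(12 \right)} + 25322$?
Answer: $25334$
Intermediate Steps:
$d{\left(12 \right)} + 25322 = 12 + 25322 = 25334$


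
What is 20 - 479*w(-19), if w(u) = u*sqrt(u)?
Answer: 20 + 9101*I*sqrt(19) ≈ 20.0 + 39670.0*I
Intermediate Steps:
w(u) = u**(3/2)
20 - 479*w(-19) = 20 - (-9101)*I*sqrt(19) = 20 + 9101*I*sqrt(19)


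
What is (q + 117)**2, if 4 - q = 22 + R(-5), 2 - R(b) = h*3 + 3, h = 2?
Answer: 11236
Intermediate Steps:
R(b) = -7 (R(b) = 2 - (2*3 + 3) = 2 - (6 + 3) = 2 - 1*9 = 2 - 9 = -7)
q = -11 (q = 4 - (22 - 7) = 4 - 1*15 = 4 - 15 = -11)
(q + 117)**2 = (-11 + 117)**2 = 106**2 = 11236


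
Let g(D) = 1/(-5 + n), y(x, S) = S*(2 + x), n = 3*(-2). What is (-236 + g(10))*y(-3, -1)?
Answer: -2597/11 ≈ -236.09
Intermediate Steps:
n = -6
g(D) = -1/11 (g(D) = 1/(-5 - 6) = 1/(-11) = -1/11)
(-236 + g(10))*y(-3, -1) = (-236 - 1/11)*(-(2 - 3)) = -(-2597)*(-1)/11 = -2597/11*1 = -2597/11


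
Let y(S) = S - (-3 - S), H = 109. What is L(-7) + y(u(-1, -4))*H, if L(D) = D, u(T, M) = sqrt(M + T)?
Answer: 320 + 218*I*sqrt(5) ≈ 320.0 + 487.46*I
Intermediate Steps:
y(S) = 3 + 2*S (y(S) = S + (3 + S) = 3 + 2*S)
L(-7) + y(u(-1, -4))*H = -7 + (3 + 2*sqrt(-4 - 1))*109 = -7 + (3 + 2*sqrt(-5))*109 = -7 + (3 + 2*(I*sqrt(5)))*109 = -7 + (3 + 2*I*sqrt(5))*109 = -7 + (327 + 218*I*sqrt(5)) = 320 + 218*I*sqrt(5)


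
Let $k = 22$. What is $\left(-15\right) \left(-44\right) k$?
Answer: $14520$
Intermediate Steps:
$\left(-15\right) \left(-44\right) k = \left(-15\right) \left(-44\right) 22 = 660 \cdot 22 = 14520$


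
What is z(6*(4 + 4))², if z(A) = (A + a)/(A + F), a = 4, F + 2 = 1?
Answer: 2704/2209 ≈ 1.2241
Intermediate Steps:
F = -1 (F = -2 + 1 = -1)
z(A) = (4 + A)/(-1 + A) (z(A) = (A + 4)/(A - 1) = (4 + A)/(-1 + A))
z(6*(4 + 4))² = ((4 + 6*(4 + 4))/(-1 + 6*(4 + 4)))² = ((4 + 6*8)/(-1 + 6*8))² = ((4 + 48)/(-1 + 48))² = (52/47)² = 2704/2209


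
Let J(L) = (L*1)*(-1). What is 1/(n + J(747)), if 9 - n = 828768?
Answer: -1/829506 ≈ -1.2055e-6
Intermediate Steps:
n = -828759 (n = 9 - 1*828768 = 9 - 828768 = -828759)
J(L) = -L (J(L) = L*(-1) = -L)
1/(n + J(747)) = 1/(-828759 - 1*747) = 1/(-828759 - 747) = 1/(-829506) = -1/829506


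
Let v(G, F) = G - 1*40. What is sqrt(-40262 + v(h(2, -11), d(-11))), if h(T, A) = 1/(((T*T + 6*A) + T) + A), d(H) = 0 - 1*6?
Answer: I*sqrt(203162453)/71 ≈ 200.75*I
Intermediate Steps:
d(H) = -6 (d(H) = 0 - 6 = -6)
h(T, A) = 1/(T + T**2 + 7*A) (h(T, A) = 1/(((T**2 + 6*A) + T) + A) = 1/((T + T**2 + 6*A) + A) = 1/(T + T**2 + 7*A))
v(G, F) = -40 + G (v(G, F) = G - 40 = -40 + G)
sqrt(-40262 + v(h(2, -11), d(-11))) = sqrt(-40262 + (-40 + 1/(2 + 2**2 + 7*(-11)))) = sqrt(-40262 + (-40 + 1/(2 + 4 - 77))) = sqrt(-40262 + (-40 + 1/(-71))) = sqrt(-40262 + (-40 - 1/71)) = sqrt(-40262 - 2841/71) = sqrt(-2861443/71) = I*sqrt(203162453)/71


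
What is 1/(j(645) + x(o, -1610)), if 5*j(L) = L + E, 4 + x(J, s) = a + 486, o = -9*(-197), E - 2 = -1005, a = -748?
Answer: -5/1688 ≈ -0.0029621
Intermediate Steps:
E = -1003 (E = 2 - 1005 = -1003)
o = 1773
x(J, s) = -266 (x(J, s) = -4 + (-748 + 486) = -4 - 262 = -266)
j(L) = -1003/5 + L/5 (j(L) = (L - 1003)/5 = (-1003 + L)/5 = -1003/5 + L/5)
1/(j(645) + x(o, -1610)) = 1/((-1003/5 + (⅕)*645) - 266) = 1/((-1003/5 + 129) - 266) = 1/(-358/5 - 266) = 1/(-1688/5) = -5/1688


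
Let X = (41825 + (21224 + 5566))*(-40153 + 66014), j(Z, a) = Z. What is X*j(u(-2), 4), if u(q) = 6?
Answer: 10646715090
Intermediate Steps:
X = 1774452515 (X = (41825 + 26790)*25861 = 68615*25861 = 1774452515)
X*j(u(-2), 4) = 1774452515*6 = 10646715090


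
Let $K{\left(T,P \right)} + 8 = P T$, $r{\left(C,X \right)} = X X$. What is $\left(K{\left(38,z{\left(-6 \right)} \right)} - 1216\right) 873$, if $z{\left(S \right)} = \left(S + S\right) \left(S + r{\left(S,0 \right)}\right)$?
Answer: $1319976$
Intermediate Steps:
$r{\left(C,X \right)} = X^{2}$
$z{\left(S \right)} = 2 S^{2}$ ($z{\left(S \right)} = \left(S + S\right) \left(S + 0^{2}\right) = 2 S \left(S + 0\right) = 2 S S = 2 S^{2}$)
$K{\left(T,P \right)} = -8 + P T$
$\left(K{\left(38,z{\left(-6 \right)} \right)} - 1216\right) 873 = \left(\left(-8 + 2 \left(-6\right)^{2} \cdot 38\right) - 1216\right) 873 = \left(\left(-8 + 2 \cdot 36 \cdot 38\right) - 1216\right) 873 = \left(\left(-8 + 72 \cdot 38\right) - 1216\right) 873 = \left(\left(-8 + 2736\right) - 1216\right) 873 = \left(2728 - 1216\right) 873 = 1512 \cdot 873 = 1319976$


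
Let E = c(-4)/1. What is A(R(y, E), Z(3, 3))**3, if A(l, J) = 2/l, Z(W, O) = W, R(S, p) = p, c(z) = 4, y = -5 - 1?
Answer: 1/8 ≈ 0.12500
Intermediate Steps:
y = -6
E = 4 (E = 4/1 = 4*1 = 4)
A(R(y, E), Z(3, 3))**3 = (2/4)**3 = (2*(1/4))**3 = (1/2)**3 = 1/8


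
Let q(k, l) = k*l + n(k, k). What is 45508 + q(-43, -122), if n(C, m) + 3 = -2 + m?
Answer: 50706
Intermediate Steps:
n(C, m) = -5 + m (n(C, m) = -3 + (-2 + m) = -5 + m)
q(k, l) = -5 + k + k*l (q(k, l) = k*l + (-5 + k) = -5 + k + k*l)
45508 + q(-43, -122) = 45508 + (-5 - 43 - 43*(-122)) = 45508 + (-5 - 43 + 5246) = 45508 + 5198 = 50706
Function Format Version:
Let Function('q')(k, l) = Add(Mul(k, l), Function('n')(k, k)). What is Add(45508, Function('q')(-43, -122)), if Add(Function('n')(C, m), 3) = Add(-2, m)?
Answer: 50706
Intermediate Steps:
Function('n')(C, m) = Add(-5, m) (Function('n')(C, m) = Add(-3, Add(-2, m)) = Add(-5, m))
Function('q')(k, l) = Add(-5, k, Mul(k, l)) (Function('q')(k, l) = Add(Mul(k, l), Add(-5, k)) = Add(-5, k, Mul(k, l)))
Add(45508, Function('q')(-43, -122)) = Add(45508, Add(-5, -43, Mul(-43, -122))) = Add(45508, Add(-5, -43, 5246)) = Add(45508, 5198) = 50706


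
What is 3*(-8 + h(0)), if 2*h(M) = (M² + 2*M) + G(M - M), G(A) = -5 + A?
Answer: -63/2 ≈ -31.500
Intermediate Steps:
h(M) = -5/2 + M + M²/2 (h(M) = ((M² + 2*M) + (-5 + (M - M)))/2 = ((M² + 2*M) + (-5 + 0))/2 = ((M² + 2*M) - 5)/2 = (-5 + M² + 2*M)/2 = -5/2 + M + M²/2)
3*(-8 + h(0)) = 3*(-8 + (-5/2 + 0 + (½)*0²)) = 3*(-8 + (-5/2 + 0 + (½)*0)) = 3*(-8 + (-5/2 + 0 + 0)) = 3*(-8 - 5/2) = 3*(-21/2) = -63/2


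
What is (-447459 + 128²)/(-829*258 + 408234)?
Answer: -431075/194352 ≈ -2.2180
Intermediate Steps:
(-447459 + 128²)/(-829*258 + 408234) = (-447459 + 16384)/(-213882 + 408234) = -431075/194352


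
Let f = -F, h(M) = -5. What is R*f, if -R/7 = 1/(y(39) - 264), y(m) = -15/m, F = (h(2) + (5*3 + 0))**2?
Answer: -1300/491 ≈ -2.6477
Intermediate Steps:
F = 100 (F = (-5 + (5*3 + 0))**2 = (-5 + (15 + 0))**2 = (-5 + 15)**2 = 10**2 = 100)
f = -100 (f = -1*100 = -100)
R = 13/491 (R = -7/(-15/39 - 264) = -7/(-15*1/39 - 264) = -7/(-5/13 - 264) = -7/(-3437/13) = -7*(-13/3437) = 13/491 ≈ 0.026477)
R*f = (13/491)*(-100) = -1300/491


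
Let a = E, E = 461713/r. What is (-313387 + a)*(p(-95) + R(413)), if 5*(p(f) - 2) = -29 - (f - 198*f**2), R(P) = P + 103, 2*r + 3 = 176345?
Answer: -49448931714275184/440855 ≈ -1.1217e+11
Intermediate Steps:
r = 88171 (r = -3/2 + (1/2)*176345 = -3/2 + 176345/2 = 88171)
R(P) = 103 + P
E = 461713/88171 ≈ 5.2366
p(f) = -19/5 - f/5 + 198*f**2/5 (p(f) = 2 + (-29 - (f - 198*f**2))/5 = 2 + (-29 + (-f + 198*f**2))/5 = 2 + (-29 - f + 198*f**2)/5 = 2 + (-29/5 - f/5 + 198*f**2/5) = -19/5 - f/5 + 198*f**2/5)
a = 461713/88171 ≈ 5.2366
(-313387 + a)*(p(-95) + R(413)) = (-313387 + 461713/88171)*((-19/5 - 1/5*(-95) + (198/5)*(-95)**2) + (103 + 413)) = -27631183464*((-19/5 + 19 + (198/5)*9025) + 516)/88171 = -27631183464*((-19/5 + 19 + 357390) + 516)/88171 = -27631183464*(1787026/5 + 516)/88171 = -27631183464/88171*1789606/5 = -49448931714275184/440855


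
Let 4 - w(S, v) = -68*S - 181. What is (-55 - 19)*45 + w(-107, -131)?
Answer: -10421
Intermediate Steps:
w(S, v) = 185 + 68*S (w(S, v) = 4 - (-68*S - 181) = 4 - (-181 - 68*S) = 4 + (181 + 68*S) = 185 + 68*S)
(-55 - 19)*45 + w(-107, -131) = (-55 - 19)*45 + (185 + 68*(-107)) = -74*45 + (185 - 7276) = -3330 - 7091 = -10421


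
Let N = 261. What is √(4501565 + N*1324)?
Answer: 7*√98921 ≈ 2201.6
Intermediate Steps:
√(4501565 + N*1324) = √(4501565 + 261*1324) = √(4501565 + 345564) = √4847129 = 7*√98921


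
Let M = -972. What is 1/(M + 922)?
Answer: -1/50 ≈ -0.020000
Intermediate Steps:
1/(M + 922) = 1/(-972 + 922) = 1/(-50) = -1/50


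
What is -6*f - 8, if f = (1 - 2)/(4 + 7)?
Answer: -82/11 ≈ -7.4545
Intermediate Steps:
f = -1/11 ≈ -0.090909
-6*f - 8 = -6*(-1/11) - 8 = 6/11 - 8 = -82/11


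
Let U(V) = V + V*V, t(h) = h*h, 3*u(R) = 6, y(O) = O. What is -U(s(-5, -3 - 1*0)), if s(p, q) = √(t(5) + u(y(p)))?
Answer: -27 - 3*√3 ≈ -32.196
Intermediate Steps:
u(R) = 2 (u(R) = (⅓)*6 = 2)
t(h) = h²
s(p, q) = 3*√3 (s(p, q) = √(5² + 2) = √(25 + 2) = √27 = 3*√3)
U(V) = V + V²
-U(s(-5, -3 - 1*0)) = -3*√3*(1 + 3*√3)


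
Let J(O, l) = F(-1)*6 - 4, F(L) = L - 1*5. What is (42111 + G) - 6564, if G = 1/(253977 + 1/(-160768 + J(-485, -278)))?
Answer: 1451793988463813/40841533415 ≈ 35547.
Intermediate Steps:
F(L) = -5 + L (F(L) = L - 5 = -5 + L)
J(O, l) = -40 (J(O, l) = (-5 - 1)*6 - 4 = -6*6 - 4 = -36 - 4 = -40)
G = 160808/40841533415 (G = 1/(253977 + 1/(-160768 - 40)) = 1/(253977 + 1/(-160808)) = 1/(253977 - 1/160808) = 1/(40841533415/160808) = 160808/40841533415 ≈ 3.9374e-6)
(42111 + G) - 6564 = (42111 + 160808/40841533415) - 6564 = 1719877813799873/40841533415 - 6564 = 1451793988463813/40841533415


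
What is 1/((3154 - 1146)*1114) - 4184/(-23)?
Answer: 9359239831/51448976 ≈ 181.91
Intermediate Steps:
1/((3154 - 1146)*1114) - 4184/(-23) = (1/1114)/2008 - 4184*(-1/23) = (1/2008)*(1/1114) + 4184/23 = 1/2236912 + 4184/23 = 9359239831/51448976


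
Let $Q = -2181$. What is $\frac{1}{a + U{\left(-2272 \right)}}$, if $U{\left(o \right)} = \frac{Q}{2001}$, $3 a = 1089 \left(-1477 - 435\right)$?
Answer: $- \frac{667}{462936079} \approx -1.4408 \cdot 10^{-6}$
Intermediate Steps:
$a = -694056$ ($a = \frac{1089 \left(-1477 - 435\right)}{3} = \frac{1089 \left(-1912\right)}{3} = \frac{1}{3} \left(-2082168\right) = -694056$)
$U{\left(o \right)} = - \frac{727}{667}$ ($U{\left(o \right)} = - \frac{2181}{2001} = \left(-2181\right) \frac{1}{2001} = - \frac{727}{667}$)
$\frac{1}{a + U{\left(-2272 \right)}} = \frac{1}{-694056 - \frac{727}{667}} = \frac{1}{- \frac{462936079}{667}} = - \frac{667}{462936079}$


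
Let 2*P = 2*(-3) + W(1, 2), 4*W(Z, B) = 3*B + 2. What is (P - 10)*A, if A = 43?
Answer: -516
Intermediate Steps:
W(Z, B) = 1/2 + 3*B/4 (W(Z, B) = (3*B + 2)/4 = (2 + 3*B)/4 = 1/2 + 3*B/4)
P = -2 (P = (2*(-3) + (1/2 + (3/4)*2))/2 = (-6 + (1/2 + 3/2))/2 = (-6 + 2)/2 = (1/2)*(-4) = -2)
(P - 10)*A = (-2 - 10)*43 = -12*43 = -516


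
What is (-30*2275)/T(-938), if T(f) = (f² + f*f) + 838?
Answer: -11375/293421 ≈ -0.038767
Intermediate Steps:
T(f) = 838 + 2*f² (T(f) = (f² + f²) + 838 = 2*f² + 838 = 838 + 2*f²)
(-30*2275)/T(-938) = (-30*2275)/(838 + 2*(-938)²) = -68250/(838 + 2*879844) = -68250/(838 + 1759688) = -68250/1760526 = -68250*1/1760526 = -11375/293421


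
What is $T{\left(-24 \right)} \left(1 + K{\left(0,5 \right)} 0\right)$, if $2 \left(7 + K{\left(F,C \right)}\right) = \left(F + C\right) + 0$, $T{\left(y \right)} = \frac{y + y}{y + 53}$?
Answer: $- \frac{48}{29} \approx -1.6552$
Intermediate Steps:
$T{\left(y \right)} = \frac{2 y}{53 + y}$
$K{\left(F,C \right)} = -7 + \frac{C}{2} + \frac{F}{2}$ ($K{\left(F,C \right)} = -7 + \frac{\left(F + C\right) + 0}{2} = -7 + \frac{\left(C + F\right) + 0}{2} = -7 + \frac{C + F}{2} = -7 + \left(\frac{C}{2} + \frac{F}{2}\right) = -7 + \frac{C}{2} + \frac{F}{2}$)
$T{\left(-24 \right)} \left(1 + K{\left(0,5 \right)} 0\right) = 2 \left(-24\right) \frac{1}{53 - 24} \left(1 + \left(-7 + \frac{1}{2} \cdot 5 + \frac{1}{2} \cdot 0\right) 0\right) = 2 \left(-24\right) \frac{1}{29} \left(1 + \left(-7 + \frac{5}{2} + 0\right) 0\right) = 2 \left(-24\right) \frac{1}{29} \left(1 - 0\right) = - \frac{48 \left(1 + 0\right)}{29} = \left(- \frac{48}{29}\right) 1 = - \frac{48}{29}$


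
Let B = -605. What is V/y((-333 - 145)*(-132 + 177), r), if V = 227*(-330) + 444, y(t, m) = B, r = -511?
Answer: 74466/605 ≈ 123.08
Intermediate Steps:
y(t, m) = -605
V = -74466 (V = -74910 + 444 = -74466)
V/y((-333 - 145)*(-132 + 177), r) = -74466/(-605) = -74466*(-1/605) = 74466/605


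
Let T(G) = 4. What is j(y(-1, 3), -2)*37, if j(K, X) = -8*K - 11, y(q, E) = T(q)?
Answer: -1591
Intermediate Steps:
y(q, E) = 4
j(K, X) = -11 - 8*K
j(y(-1, 3), -2)*37 = (-11 - 8*4)*37 = (-11 - 32)*37 = -43*37 = -1591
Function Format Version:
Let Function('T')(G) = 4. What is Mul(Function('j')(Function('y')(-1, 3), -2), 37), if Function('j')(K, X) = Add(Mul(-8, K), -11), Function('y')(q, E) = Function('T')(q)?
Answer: -1591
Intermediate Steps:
Function('y')(q, E) = 4
Function('j')(K, X) = Add(-11, Mul(-8, K))
Mul(Function('j')(Function('y')(-1, 3), -2), 37) = Mul(Add(-11, Mul(-8, 4)), 37) = Mul(Add(-11, -32), 37) = Mul(-43, 37) = -1591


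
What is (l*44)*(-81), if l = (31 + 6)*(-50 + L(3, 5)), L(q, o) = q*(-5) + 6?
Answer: 7780212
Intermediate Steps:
L(q, o) = 6 - 5*q (L(q, o) = -5*q + 6 = 6 - 5*q)
l = -2183 (l = (31 + 6)*(-50 + (6 - 5*3)) = 37*(-50 + (6 - 15)) = 37*(-50 - 9) = 37*(-59) = -2183)
(l*44)*(-81) = -2183*44*(-81) = -96052*(-81) = 7780212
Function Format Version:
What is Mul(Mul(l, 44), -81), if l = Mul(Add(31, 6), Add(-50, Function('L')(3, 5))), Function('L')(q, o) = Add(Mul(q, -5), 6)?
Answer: 7780212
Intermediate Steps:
Function('L')(q, o) = Add(6, Mul(-5, q)) (Function('L')(q, o) = Add(Mul(-5, q), 6) = Add(6, Mul(-5, q)))
l = -2183 (l = Mul(Add(31, 6), Add(-50, Add(6, Mul(-5, 3)))) = Mul(37, Add(-50, Add(6, -15))) = Mul(37, Add(-50, -9)) = Mul(37, -59) = -2183)
Mul(Mul(l, 44), -81) = Mul(Mul(-2183, 44), -81) = Mul(-96052, -81) = 7780212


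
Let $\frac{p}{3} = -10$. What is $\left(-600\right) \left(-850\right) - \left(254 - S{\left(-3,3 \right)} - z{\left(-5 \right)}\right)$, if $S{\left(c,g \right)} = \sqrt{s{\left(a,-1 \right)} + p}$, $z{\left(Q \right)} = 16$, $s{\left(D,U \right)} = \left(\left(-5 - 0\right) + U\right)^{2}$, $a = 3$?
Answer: $509762 + \sqrt{6} \approx 5.0976 \cdot 10^{5}$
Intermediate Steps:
$p = -30$ ($p = 3 \left(-10\right) = -30$)
$s{\left(D,U \right)} = \left(-5 + U\right)^{2}$ ($s{\left(D,U \right)} = \left(\left(-5 + 0\right) + U\right)^{2} = \left(-5 + U\right)^{2}$)
$S{\left(c,g \right)} = \sqrt{6}$ ($S{\left(c,g \right)} = \sqrt{\left(-5 - 1\right)^{2} - 30} = \sqrt{\left(-6\right)^{2} - 30} = \sqrt{36 - 30} = \sqrt{6}$)
$\left(-600\right) \left(-850\right) - \left(254 - S{\left(-3,3 \right)} - z{\left(-5 \right)}\right) = \left(-600\right) \left(-850\right) - \left(238 - \sqrt{6}\right) = 510000 - \left(238 - \sqrt{6}\right) = 509762 + \sqrt{6}$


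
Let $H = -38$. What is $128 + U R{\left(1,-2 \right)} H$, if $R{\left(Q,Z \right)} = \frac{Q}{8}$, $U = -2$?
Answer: $\frac{275}{2} \approx 137.5$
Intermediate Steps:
$R{\left(Q,Z \right)} = \frac{Q}{8}$ ($R{\left(Q,Z \right)} = Q \frac{1}{8} = \frac{Q}{8}$)
$128 + U R{\left(1,-2 \right)} H = 128 + - 2 \cdot \frac{1}{8} \cdot 1 \left(-38\right) = 128 + \left(-2\right) \frac{1}{8} \left(-38\right) = 128 - - \frac{19}{2} = 128 + \frac{19}{2} = \frac{275}{2}$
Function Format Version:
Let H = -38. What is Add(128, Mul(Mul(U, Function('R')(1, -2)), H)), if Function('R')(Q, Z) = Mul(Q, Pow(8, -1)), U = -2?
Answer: Rational(275, 2) ≈ 137.50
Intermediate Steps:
Function('R')(Q, Z) = Mul(Rational(1, 8), Q) (Function('R')(Q, Z) = Mul(Q, Rational(1, 8)) = Mul(Rational(1, 8), Q))
Add(128, Mul(Mul(U, Function('R')(1, -2)), H)) = Add(128, Mul(Mul(-2, Mul(Rational(1, 8), 1)), -38)) = Add(128, Mul(Mul(-2, Rational(1, 8)), -38)) = Add(128, Mul(Rational(-1, 4), -38)) = Add(128, Rational(19, 2)) = Rational(275, 2)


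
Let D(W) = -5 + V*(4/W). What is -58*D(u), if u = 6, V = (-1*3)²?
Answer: -58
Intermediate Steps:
V = 9 (V = (-3)² = 9)
D(W) = -5 + 36/W (D(W) = -5 + 9*(4/W) = -5 + 36/W)
-58*D(u) = -58*(-5 + 36/6) = -58*(-5 + 36*(⅙)) = -58*(-5 + 6) = -58*1 = -58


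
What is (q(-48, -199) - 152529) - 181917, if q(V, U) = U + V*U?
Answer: -325093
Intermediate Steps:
q(V, U) = U + U*V
(q(-48, -199) - 152529) - 181917 = (-199*(1 - 48) - 152529) - 181917 = (-199*(-47) - 152529) - 181917 = (9353 - 152529) - 181917 = -143176 - 181917 = -325093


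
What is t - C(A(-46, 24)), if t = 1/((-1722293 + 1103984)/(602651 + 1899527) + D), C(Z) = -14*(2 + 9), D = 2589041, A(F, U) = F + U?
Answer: 34401692679396/223387614241 ≈ 154.00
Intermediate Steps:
C(Z) = -154 (C(Z) = -14*11 = -154)
t = 86282/223387614241 (t = 1/((-1722293 + 1103984)/(602651 + 1899527) + 2589041) = 1/(-618309/2502178 + 2589041) = 1/(-618309*1/2502178 + 2589041) = 1/(-21321/86282 + 2589041) = 1/(223387614241/86282) = 86282/223387614241 ≈ 3.8624e-7)
t - C(A(-46, 24)) = 86282/223387614241 - 1*(-154) = 86282/223387614241 + 154 = 34401692679396/223387614241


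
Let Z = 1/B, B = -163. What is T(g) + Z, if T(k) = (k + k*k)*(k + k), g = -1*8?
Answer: -146049/163 ≈ -896.01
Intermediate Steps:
g = -8
T(k) = 2*k*(k + k**2) (T(k) = (k + k**2)*(2*k) = 2*k*(k + k**2))
Z = -1/163 (Z = 1/(-163) = -1/163 ≈ -0.0061350)
T(g) + Z = 2*(-8)**2*(1 - 8) - 1/163 = 2*64*(-7) - 1/163 = -896 - 1/163 = -146049/163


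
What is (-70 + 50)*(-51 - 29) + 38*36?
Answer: 2968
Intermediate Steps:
(-70 + 50)*(-51 - 29) + 38*36 = -20*(-80) + 1368 = 1600 + 1368 = 2968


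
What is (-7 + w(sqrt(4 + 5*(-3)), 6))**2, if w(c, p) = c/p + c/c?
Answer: (36 - I*sqrt(11))**2/36 ≈ 35.694 - 6.6332*I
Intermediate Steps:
w(c, p) = 1 + c/p (w(c, p) = c/p + 1 = 1 + c/p)
(-7 + w(sqrt(4 + 5*(-3)), 6))**2 = (-7 + (sqrt(4 + 5*(-3)) + 6)/6)**2 = (-7 + (sqrt(4 - 15) + 6)/6)**2 = (-7 + (sqrt(-11) + 6)/6)**2 = (-7 + (I*sqrt(11) + 6)/6)**2 = (-7 + (6 + I*sqrt(11))/6)**2 = (-7 + (1 + I*sqrt(11)/6))**2 = (-6 + I*sqrt(11)/6)**2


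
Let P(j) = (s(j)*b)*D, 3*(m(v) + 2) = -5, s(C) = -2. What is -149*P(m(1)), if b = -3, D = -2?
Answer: 1788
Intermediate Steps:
m(v) = -11/3 (m(v) = -2 + (⅓)*(-5) = -2 - 5/3 = -11/3)
P(j) = -12 (P(j) = -2*(-3)*(-2) = 6*(-2) = -12)
-149*P(m(1)) = -149*(-12) = 1788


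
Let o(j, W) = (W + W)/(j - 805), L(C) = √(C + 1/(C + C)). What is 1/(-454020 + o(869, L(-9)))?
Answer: -8368496640/3799464844492963 - 96*I*√326/3799464844492963 ≈ -2.2025e-6 - 4.562e-13*I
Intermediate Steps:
L(C) = √(C + 1/(2*C))
o(j, W) = 2*W/(-805 + j) (o(j, W) = (2*W)/(-805 + j) = 2*W/(-805 + j))
1/(-454020 + o(869, L(-9))) = 1/(-454020 + 2*(√(2/(-9) + 4*(-9))/2)/(-805 + 869)) = 1/(-454020 + 2*(√(2*(-⅑) - 36)/2)/64) = 1/(-454020 + 2*(√(-2/9 - 36)/2)*(1/64)) = 1/(-454020 + 2*(√(-326/9)/2)*(1/64)) = 1/(-454020 + 2*((I*√326/3)/2)*(1/64)) = 1/(-454020 + 2*(I*√326/6)*(1/64)) = 1/(-454020 + I*√326/192)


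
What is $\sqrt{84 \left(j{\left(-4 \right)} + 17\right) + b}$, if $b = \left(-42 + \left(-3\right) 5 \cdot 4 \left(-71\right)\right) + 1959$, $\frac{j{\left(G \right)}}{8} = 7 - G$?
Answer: $\sqrt{14997} \approx 122.46$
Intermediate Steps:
$j{\left(G \right)} = 56 - 8 G$ ($j{\left(G \right)} = 8 \left(7 - G\right) = 56 - 8 G$)
$b = 6177$ ($b = \left(-42 + \left(-15\right) 4 \left(-71\right)\right) + 1959 = \left(-42 - -4260\right) + 1959 = \left(-42 + 4260\right) + 1959 = 4218 + 1959 = 6177$)
$\sqrt{84 \left(j{\left(-4 \right)} + 17\right) + b} = \sqrt{84 \left(\left(56 - -32\right) + 17\right) + 6177} = \sqrt{84 \left(\left(56 + 32\right) + 17\right) + 6177} = \sqrt{84 \left(88 + 17\right) + 6177} = \sqrt{84 \cdot 105 + 6177} = \sqrt{8820 + 6177} = \sqrt{14997}$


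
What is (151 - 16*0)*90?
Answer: 13590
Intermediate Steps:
(151 - 16*0)*90 = (151 + 0)*90 = 151*90 = 13590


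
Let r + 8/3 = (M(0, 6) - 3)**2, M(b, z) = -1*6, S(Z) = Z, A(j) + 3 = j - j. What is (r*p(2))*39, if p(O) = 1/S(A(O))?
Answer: -3055/3 ≈ -1018.3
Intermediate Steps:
A(j) = -3 (A(j) = -3 + (j - j) = -3 + 0 = -3)
p(O) = -1/3 (p(O) = 1/(-3) = -1/3)
M(b, z) = -6
r = 235/3 (r = -8/3 + (-6 - 3)**2 = -8/3 + (-9)**2 = -8/3 + 81 = 235/3 ≈ 78.333)
(r*p(2))*39 = ((235/3)*(-1/3))*39 = -235/9*39 = -3055/3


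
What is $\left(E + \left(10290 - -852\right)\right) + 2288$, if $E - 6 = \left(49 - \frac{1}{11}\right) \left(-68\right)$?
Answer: $\frac{111212}{11} \approx 10110.0$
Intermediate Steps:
$E = - \frac{36518}{11}$ ($E = 6 + \left(49 - \frac{1}{11}\right) \left(-68\right) = 6 + \frac{538}{11} \left(-68\right) = 6 - \frac{36584}{11} = - \frac{36518}{11} \approx -3319.8$)
$\left(E + \left(10290 - -852\right)\right) + 2288 = \left(- \frac{36518}{11} + \left(10290 - -852\right)\right) + 2288 = \left(- \frac{36518}{11} + \left(10290 + 852\right)\right) + 2288 = \left(- \frac{36518}{11} + 11142\right) + 2288 = \frac{86044}{11} + 2288 = \frac{111212}{11}$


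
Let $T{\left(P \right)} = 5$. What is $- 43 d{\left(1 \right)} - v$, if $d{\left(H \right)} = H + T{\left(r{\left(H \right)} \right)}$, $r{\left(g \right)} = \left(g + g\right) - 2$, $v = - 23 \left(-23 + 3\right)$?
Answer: $-718$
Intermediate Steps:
$v = 460$ ($v = \left(-23\right) \left(-20\right) = 460$)
$r{\left(g \right)} = -2 + 2 g$ ($r{\left(g \right)} = 2 g - 2 = -2 + 2 g$)
$d{\left(H \right)} = 5 + H$ ($d{\left(H \right)} = H + 5 = 5 + H$)
$- 43 d{\left(1 \right)} - v = - 43 \left(5 + 1\right) - 460 = \left(-43\right) 6 - 460 = -258 - 460 = -718$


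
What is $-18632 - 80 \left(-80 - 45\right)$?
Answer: $-8632$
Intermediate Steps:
$-18632 - 80 \left(-80 - 45\right) = -18632 - 80 \left(-125\right) = -18632 - -10000 = -18632 + 10000 = -8632$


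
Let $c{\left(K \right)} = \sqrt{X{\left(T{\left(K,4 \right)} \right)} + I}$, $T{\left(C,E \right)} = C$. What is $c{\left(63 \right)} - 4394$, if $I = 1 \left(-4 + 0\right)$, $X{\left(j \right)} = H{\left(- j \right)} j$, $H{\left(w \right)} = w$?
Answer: $-4394 + i \sqrt{3973} \approx -4394.0 + 63.032 i$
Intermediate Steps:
$X{\left(j \right)} = - j^{2}$ ($X{\left(j \right)} = - j j = - j^{2}$)
$I = -4$ ($I = 1 \left(-4\right) = -4$)
$c{\left(K \right)} = \sqrt{-4 - K^{2}}$ ($c{\left(K \right)} = \sqrt{- K^{2} - 4} = \sqrt{-4 - K^{2}}$)
$c{\left(63 \right)} - 4394 = \sqrt{-4 - 63^{2}} - 4394 = \sqrt{-4 - 3969} - 4394 = \sqrt{-3973} - 4394 = i \sqrt{3973} - 4394 = -4394 + i \sqrt{3973}$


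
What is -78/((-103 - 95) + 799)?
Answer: -78/601 ≈ -0.12978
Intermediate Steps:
-78/((-103 - 95) + 799) = -78/(-198 + 799) = -78/601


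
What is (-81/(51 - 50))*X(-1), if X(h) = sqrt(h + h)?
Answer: -81*I*sqrt(2) ≈ -114.55*I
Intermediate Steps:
X(h) = sqrt(2)*sqrt(h) (X(h) = sqrt(2*h) = sqrt(2)*sqrt(h))
(-81/(51 - 50))*X(-1) = (-81/(51 - 50))*(sqrt(2)*sqrt(-1)) = (-81/1)*(sqrt(2)*I) = (1*(-81))*(I*sqrt(2)) = -81*I*sqrt(2)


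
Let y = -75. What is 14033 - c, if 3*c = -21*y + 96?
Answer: 13476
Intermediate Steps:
c = 557 (c = (-21*(-75) + 96)/3 = (1575 + 96)/3 = (⅓)*1671 = 557)
14033 - c = 14033 - 1*557 = 14033 - 557 = 13476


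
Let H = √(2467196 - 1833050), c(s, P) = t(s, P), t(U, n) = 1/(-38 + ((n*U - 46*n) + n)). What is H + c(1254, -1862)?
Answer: -1/2251196 + √634146 ≈ 796.33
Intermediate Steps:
t(U, n) = 1/(-38 - 45*n + U*n) (t(U, n) = 1/(-38 + ((U*n - 46*n) + n)) = 1/(-38 + ((-46*n + U*n) + n)) = 1/(-38 + (-45*n + U*n)) = 1/(-38 - 45*n + U*n))
c(s, P) = 1/(-38 - 45*P + P*s) (c(s, P) = 1/(-38 - 45*P + s*P) = 1/(-38 - 45*P + P*s))
H = √634146 ≈ 796.33
H + c(1254, -1862) = √634146 + 1/(-38 - 45*(-1862) - 1862*1254) = √634146 + 1/(-38 + 83790 - 2334948) = √634146 + 1/(-2251196) = √634146 - 1/2251196 = -1/2251196 + √634146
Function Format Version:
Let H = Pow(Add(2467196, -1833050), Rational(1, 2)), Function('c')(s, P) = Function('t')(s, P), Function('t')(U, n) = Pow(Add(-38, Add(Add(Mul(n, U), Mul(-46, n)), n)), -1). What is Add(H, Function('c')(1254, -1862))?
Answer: Add(Rational(-1, 2251196), Pow(634146, Rational(1, 2))) ≈ 796.33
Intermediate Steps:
Function('t')(U, n) = Pow(Add(-38, Mul(-45, n), Mul(U, n)), -1) (Function('t')(U, n) = Pow(Add(-38, Add(Add(Mul(U, n), Mul(-46, n)), n)), -1) = Pow(Add(-38, Add(Add(Mul(-46, n), Mul(U, n)), n)), -1) = Pow(Add(-38, Add(Mul(-45, n), Mul(U, n))), -1) = Pow(Add(-38, Mul(-45, n), Mul(U, n)), -1))
Function('c')(s, P) = Pow(Add(-38, Mul(-45, P), Mul(P, s)), -1) (Function('c')(s, P) = Pow(Add(-38, Mul(-45, P), Mul(s, P)), -1) = Pow(Add(-38, Mul(-45, P), Mul(P, s)), -1))
H = Pow(634146, Rational(1, 2)) ≈ 796.33
Add(H, Function('c')(1254, -1862)) = Add(Pow(634146, Rational(1, 2)), Pow(Add(-38, Mul(-45, -1862), Mul(-1862, 1254)), -1)) = Add(Pow(634146, Rational(1, 2)), Pow(Add(-38, 83790, -2334948), -1)) = Add(Pow(634146, Rational(1, 2)), Pow(-2251196, -1)) = Add(Pow(634146, Rational(1, 2)), Rational(-1, 2251196)) = Add(Rational(-1, 2251196), Pow(634146, Rational(1, 2)))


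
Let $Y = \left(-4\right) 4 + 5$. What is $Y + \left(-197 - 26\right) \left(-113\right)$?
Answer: $25188$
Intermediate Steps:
$Y = -11$ ($Y = -16 + 5 = -11$)
$Y + \left(-197 - 26\right) \left(-113\right) = -11 + \left(-197 - 26\right) \left(-113\right) = -11 - -25199 = -11 + 25199 = 25188$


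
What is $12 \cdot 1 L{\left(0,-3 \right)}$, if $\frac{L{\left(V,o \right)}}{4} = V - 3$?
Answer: $-144$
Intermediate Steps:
$L{\left(V,o \right)} = -12 + 4 V$ ($L{\left(V,o \right)} = 4 \left(V - 3\right) = 4 \left(-3 + V\right) = -12 + 4 V$)
$12 \cdot 1 L{\left(0,-3 \right)} = 12 \cdot 1 \left(-12 + 4 \cdot 0\right) = 12 \left(-12 + 0\right) = 12 \left(-12\right) = -144$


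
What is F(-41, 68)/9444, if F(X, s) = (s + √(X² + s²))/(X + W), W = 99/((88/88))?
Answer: 17/136938 + √6305/547752 ≈ 0.00026911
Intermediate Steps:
W = 99 (W = 99/((88*(1/88))) = 99/1 = 99*1 = 99)
F(X, s) = (s + √(X² + s²))/(99 + X) (F(X, s) = (s + √(X² + s²))/(X + 99) = (s + √(X² + s²))/(99 + X))
F(-41, 68)/9444 = ((68 + √((-41)² + 68²))/(99 - 41))/9444 = ((68 + √(1681 + 4624))/58)*(1/9444) = ((68 + √6305)/58)*(1/9444) = (34/29 + √6305/58)*(1/9444) = 17/136938 + √6305/547752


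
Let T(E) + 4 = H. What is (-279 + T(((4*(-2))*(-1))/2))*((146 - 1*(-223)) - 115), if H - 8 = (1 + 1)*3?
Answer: -68326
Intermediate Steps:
H = 14 (H = 8 + (1 + 1)*3 = 8 + 2*3 = 8 + 6 = 14)
T(E) = 10 (T(E) = -4 + 14 = 10)
(-279 + T(((4*(-2))*(-1))/2))*((146 - 1*(-223)) - 115) = (-279 + 10)*((146 - 1*(-223)) - 115) = -269*((146 + 223) - 115) = -269*(369 - 115) = -269*254 = -68326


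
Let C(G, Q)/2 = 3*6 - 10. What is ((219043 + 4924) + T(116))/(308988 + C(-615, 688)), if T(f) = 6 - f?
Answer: 223857/309004 ≈ 0.72445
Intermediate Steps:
C(G, Q) = 16 (C(G, Q) = 2*(3*6 - 10) = 2*(18 - 10) = 2*8 = 16)
((219043 + 4924) + T(116))/(308988 + C(-615, 688)) = ((219043 + 4924) + (6 - 1*116))/(308988 + 16) = (223967 + (6 - 116))/309004 = (223967 - 110)*(1/309004) = 223857*(1/309004) = 223857/309004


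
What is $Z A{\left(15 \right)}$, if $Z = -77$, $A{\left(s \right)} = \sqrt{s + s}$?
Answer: $- 77 \sqrt{30} \approx -421.75$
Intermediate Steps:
$A{\left(s \right)} = \sqrt{2} \sqrt{s}$ ($A{\left(s \right)} = \sqrt{2 s} = \sqrt{2} \sqrt{s}$)
$Z A{\left(15 \right)} = - 77 \sqrt{2} \sqrt{15} = - 77 \sqrt{30}$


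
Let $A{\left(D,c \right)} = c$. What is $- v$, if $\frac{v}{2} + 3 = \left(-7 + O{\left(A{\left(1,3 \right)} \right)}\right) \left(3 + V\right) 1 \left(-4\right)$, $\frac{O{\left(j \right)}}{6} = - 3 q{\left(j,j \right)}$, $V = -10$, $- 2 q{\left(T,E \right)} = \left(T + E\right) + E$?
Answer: $-4138$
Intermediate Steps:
$q{\left(T,E \right)} = - E - \frac{T}{2}$ ($q{\left(T,E \right)} = - \frac{\left(T + E\right) + E}{2} = - \frac{\left(E + T\right) + E}{2} = - \frac{T + 2 E}{2} = - E - \frac{T}{2}$)
$O{\left(j \right)} = 27 j$ ($O{\left(j \right)} = 6 \left(- 3 \left(- j - \frac{j}{2}\right)\right) = 6 \left(- 3 \left(- \frac{3 j}{2}\right)\right) = 6 \frac{9 j}{2} = 27 j$)
$v = 4138$ ($v = -6 + 2 \left(-7 + 27 \cdot 3\right) \left(3 - 10\right) 1 \left(-4\right) = -6 + 2 \left(-7 + 81\right) \left(-7\right) 1 \left(-4\right) = -6 + 2 \cdot 74 \left(-7\right) 1 \left(-4\right) = -6 + 2 \left(-518\right) 1 \left(-4\right) = -6 + 2 \left(\left(-518\right) \left(-4\right)\right) = -6 + 2 \cdot 2072 = -6 + 4144 = 4138$)
$- v = \left(-1\right) 4138 = -4138$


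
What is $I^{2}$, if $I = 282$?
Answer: $79524$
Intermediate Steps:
$I^{2} = 282^{2} = 79524$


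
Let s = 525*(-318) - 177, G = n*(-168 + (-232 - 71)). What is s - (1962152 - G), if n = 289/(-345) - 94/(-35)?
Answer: -1714770286/805 ≈ -2.1301e+6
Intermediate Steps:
n = 4463/2415 (n = 289*(-1/345) - 94*(-1/35) = -289/345 + 94/35 = 4463/2415 ≈ 1.8480)
G = -700691/805 (G = 4463*(-168 + (-232 - 71))/2415 = 4463*(-168 - 303)/2415 = (4463/2415)*(-471) = -700691/805 ≈ -870.42)
s = -167127 (s = -166950 - 177 = -167127)
s - (1962152 - G) = -167127 - (1962152 - 1*(-700691/805)) = -167127 - (1962152 + 700691/805) = -167127 - 1*1580233051/805 = -167127 - 1580233051/805 = -1714770286/805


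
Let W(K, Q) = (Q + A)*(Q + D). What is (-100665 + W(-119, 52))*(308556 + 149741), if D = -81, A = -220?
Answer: -43901644521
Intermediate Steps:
W(K, Q) = (-220 + Q)*(-81 + Q) (W(K, Q) = (Q - 220)*(Q - 81) = (-220 + Q)*(-81 + Q))
(-100665 + W(-119, 52))*(308556 + 149741) = (-100665 + (17820 + 52² - 301*52))*(308556 + 149741) = (-100665 + (17820 + 2704 - 15652))*458297 = (-100665 + 4872)*458297 = -95793*458297 = -43901644521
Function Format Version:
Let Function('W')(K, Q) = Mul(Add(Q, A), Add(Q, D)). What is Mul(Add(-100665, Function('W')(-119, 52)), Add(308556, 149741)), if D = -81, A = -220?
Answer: -43901644521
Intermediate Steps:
Function('W')(K, Q) = Mul(Add(-220, Q), Add(-81, Q)) (Function('W')(K, Q) = Mul(Add(Q, -220), Add(Q, -81)) = Mul(Add(-220, Q), Add(-81, Q)))
Mul(Add(-100665, Function('W')(-119, 52)), Add(308556, 149741)) = Mul(Add(-100665, Add(17820, Pow(52, 2), Mul(-301, 52))), Add(308556, 149741)) = Mul(Add(-100665, Add(17820, 2704, -15652)), 458297) = Mul(Add(-100665, 4872), 458297) = Mul(-95793, 458297) = -43901644521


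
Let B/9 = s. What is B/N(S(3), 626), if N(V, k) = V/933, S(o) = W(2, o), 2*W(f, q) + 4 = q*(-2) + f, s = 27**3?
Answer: -165278151/4 ≈ -4.1320e+7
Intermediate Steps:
s = 19683
W(f, q) = -2 + f/2 - q (W(f, q) = -2 + (q*(-2) + f)/2 = -2 + (-2*q + f)/2 = -2 + (f - 2*q)/2 = -2 + (f/2 - q) = -2 + f/2 - q)
S(o) = -1 - o (S(o) = -2 + (1/2)*2 - o = -2 + 1 - o = -1 - o)
N(V, k) = V/933 (N(V, k) = V*(1/933) = V/933)
B = 177147 (B = 9*19683 = 177147)
B/N(S(3), 626) = 177147/(((-1 - 1*3)/933)) = 177147/(((-1 - 3)/933)) = 177147/(((1/933)*(-4))) = 177147/(-4/933) = 177147*(-933/4) = -165278151/4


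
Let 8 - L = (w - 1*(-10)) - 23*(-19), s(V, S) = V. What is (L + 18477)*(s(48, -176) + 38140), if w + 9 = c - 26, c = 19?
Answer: 689446152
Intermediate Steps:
w = -16 (w = -9 + (19 - 26) = -9 - 7 = -16)
L = -423 (L = 8 - ((-16 - 1*(-10)) - 23*(-19)) = 8 - ((-16 + 10) + 437) = 8 - (-6 + 437) = 8 - 1*431 = 8 - 431 = -423)
(L + 18477)*(s(48, -176) + 38140) = (-423 + 18477)*(48 + 38140) = 18054*38188 = 689446152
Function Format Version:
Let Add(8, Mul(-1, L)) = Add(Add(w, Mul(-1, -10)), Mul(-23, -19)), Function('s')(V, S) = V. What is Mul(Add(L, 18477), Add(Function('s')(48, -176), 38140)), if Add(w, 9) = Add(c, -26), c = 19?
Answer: 689446152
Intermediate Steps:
w = -16 (w = Add(-9, Add(19, -26)) = Add(-9, -7) = -16)
L = -423 (L = Add(8, Mul(-1, Add(Add(-16, Mul(-1, -10)), Mul(-23, -19)))) = Add(8, Mul(-1, Add(Add(-16, 10), 437))) = Add(8, Mul(-1, Add(-6, 437))) = Add(8, Mul(-1, 431)) = Add(8, -431) = -423)
Mul(Add(L, 18477), Add(Function('s')(48, -176), 38140)) = Mul(Add(-423, 18477), Add(48, 38140)) = Mul(18054, 38188) = 689446152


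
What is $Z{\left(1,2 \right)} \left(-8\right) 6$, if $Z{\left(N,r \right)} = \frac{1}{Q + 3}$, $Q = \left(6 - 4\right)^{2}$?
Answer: $- \frac{48}{7} \approx -6.8571$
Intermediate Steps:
$Q = 4$ ($Q = 2^{2} = 4$)
$Z{\left(N,r \right)} = \frac{1}{7}$ ($Z{\left(N,r \right)} = \frac{1}{4 + 3} = \frac{1}{7}$)
$Z{\left(1,2 \right)} \left(-8\right) 6 = \frac{1}{7} \left(-8\right) 6 = \left(- \frac{8}{7}\right) 6 = - \frac{48}{7}$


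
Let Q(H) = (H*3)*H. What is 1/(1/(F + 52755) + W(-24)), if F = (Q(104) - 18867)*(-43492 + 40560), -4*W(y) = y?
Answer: 39766737/238600421 ≈ 0.16667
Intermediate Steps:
W(y) = -y/4
Q(H) = 3*H² (Q(H) = (3*H)*H = 3*H²)
F = -39819492 (F = (3*104² - 18867)*(-43492 + 40560) = (3*10816 - 18867)*(-2932) = (32448 - 18867)*(-2932) = 13581*(-2932) = -39819492)
1/(1/(F + 52755) + W(-24)) = 1/(1/(-39819492 + 52755) - ¼*(-24)) = 1/(1/(-39766737) + 6) = 1/(-1/39766737 + 6) = 1/(238600421/39766737) = 39766737/238600421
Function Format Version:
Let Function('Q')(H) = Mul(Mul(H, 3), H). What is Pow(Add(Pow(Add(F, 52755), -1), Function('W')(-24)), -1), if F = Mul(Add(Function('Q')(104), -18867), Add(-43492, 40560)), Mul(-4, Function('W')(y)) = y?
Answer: Rational(39766737, 238600421) ≈ 0.16667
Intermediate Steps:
Function('W')(y) = Mul(Rational(-1, 4), y)
Function('Q')(H) = Mul(3, Pow(H, 2)) (Function('Q')(H) = Mul(Mul(3, H), H) = Mul(3, Pow(H, 2)))
F = -39819492 (F = Mul(Add(Mul(3, Pow(104, 2)), -18867), Add(-43492, 40560)) = Mul(Add(Mul(3, 10816), -18867), -2932) = Mul(Add(32448, -18867), -2932) = Mul(13581, -2932) = -39819492)
Pow(Add(Pow(Add(F, 52755), -1), Function('W')(-24)), -1) = Pow(Add(Pow(Add(-39819492, 52755), -1), Mul(Rational(-1, 4), -24)), -1) = Pow(Add(Pow(-39766737, -1), 6), -1) = Pow(Add(Rational(-1, 39766737), 6), -1) = Pow(Rational(238600421, 39766737), -1) = Rational(39766737, 238600421)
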